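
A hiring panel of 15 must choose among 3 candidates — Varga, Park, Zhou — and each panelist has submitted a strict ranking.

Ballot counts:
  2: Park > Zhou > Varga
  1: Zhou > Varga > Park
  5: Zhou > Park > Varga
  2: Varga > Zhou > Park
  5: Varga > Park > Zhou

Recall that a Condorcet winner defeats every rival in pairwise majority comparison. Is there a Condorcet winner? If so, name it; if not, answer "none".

Check each pair by majority over 15 ballots:
Varga vs Park: Varga, 8–7.
Varga vs Zhou: Zhou wins 8–7.
Park vs Zhou: Zhou, 8–7.
Zhou wins every pairwise contest, so Zhou is the Condorcet winner.

Zhou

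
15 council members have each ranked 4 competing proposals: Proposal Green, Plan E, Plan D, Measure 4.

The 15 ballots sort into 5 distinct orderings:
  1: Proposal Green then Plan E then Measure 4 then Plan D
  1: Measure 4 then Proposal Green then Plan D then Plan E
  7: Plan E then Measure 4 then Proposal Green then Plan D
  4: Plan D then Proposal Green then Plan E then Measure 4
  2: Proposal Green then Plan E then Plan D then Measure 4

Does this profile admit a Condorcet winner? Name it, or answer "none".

Head-to-head results (15 council members):
Proposal Green vs Plan E: Proposal Green, 8–7.
Proposal Green vs Plan D: Proposal Green wins 11–4.
Proposal Green–Measure 4: Measure 4 8–7.
Plan E–Plan D: Plan E 10–5.
Plan E vs Measure 4: Plan E, 14–1.
Plan D vs Measure 4: Measure 4, 9–6.
No option is unbeaten: Proposal Green loses to Measure 4; Plan E loses to Proposal Green; Plan D loses to Proposal Green; Measure 4 loses to Plan E. In particular Proposal Green beats Plan E beats Measure 4 beats Proposal Green is a majority cycle — no Condorcet winner exists.

none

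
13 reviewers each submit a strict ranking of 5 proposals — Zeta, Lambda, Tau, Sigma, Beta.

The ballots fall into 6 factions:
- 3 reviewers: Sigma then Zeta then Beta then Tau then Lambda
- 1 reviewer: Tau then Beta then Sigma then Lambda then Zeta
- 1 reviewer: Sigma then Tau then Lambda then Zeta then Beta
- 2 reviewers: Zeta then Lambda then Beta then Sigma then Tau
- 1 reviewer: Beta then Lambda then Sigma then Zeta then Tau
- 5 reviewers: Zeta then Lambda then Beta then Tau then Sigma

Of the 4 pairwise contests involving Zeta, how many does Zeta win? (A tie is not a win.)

4

Zeta against each rival (13 reviewers):
Zeta vs Lambda: Zeta, 10–3.
Zeta vs Tau: Zeta is ranked higher on 3+2+1+5 = 11 ballots, Tau on 2. Zeta wins 11–2.
Zeta vs Sigma: Zeta is ranked higher on 2+5 = 7 ballots, Sigma on 6. Zeta wins 7–6.
Zeta–Beta: Zeta 11–2.
Zeta beats Lambda, Tau, Sigma, Beta — 4 pairwise wins.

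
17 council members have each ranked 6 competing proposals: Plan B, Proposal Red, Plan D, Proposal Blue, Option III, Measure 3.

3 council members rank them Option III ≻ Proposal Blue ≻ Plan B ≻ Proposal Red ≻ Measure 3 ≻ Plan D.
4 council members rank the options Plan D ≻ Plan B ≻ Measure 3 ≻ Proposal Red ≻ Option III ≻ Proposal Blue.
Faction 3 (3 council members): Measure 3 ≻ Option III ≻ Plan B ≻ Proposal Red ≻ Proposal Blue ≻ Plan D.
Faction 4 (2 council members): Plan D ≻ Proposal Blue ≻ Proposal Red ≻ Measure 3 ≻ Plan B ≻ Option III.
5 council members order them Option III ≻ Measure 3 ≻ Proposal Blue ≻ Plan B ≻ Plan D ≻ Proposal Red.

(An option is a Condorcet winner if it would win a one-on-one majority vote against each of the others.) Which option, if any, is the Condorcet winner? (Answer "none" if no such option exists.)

Measure 3

Check each pair by majority over 17 ballots:
Plan B–Proposal Red: Plan B 15–2.
Plan B vs Plan D: Plan B, 11–6.
Plan B vs Proposal Blue: Proposal Blue wins 10–7.
Plan B vs Option III: Option III wins 11–6.
Plan B vs Measure 3: Measure 3, 10–7.
Proposal Red–Plan D: Plan D 11–6.
Proposal Red–Proposal Blue: Proposal Blue 10–7.
Proposal Red vs Option III: Option III, 11–6.
Proposal Red–Measure 3: Measure 3 12–5.
Plan D vs Proposal Blue: Proposal Blue, 11–6.
Plan D vs Option III: Option III, 11–6.
Plan D–Measure 3: Measure 3 11–6.
Proposal Blue–Option III: Option III 15–2.
Proposal Blue vs Measure 3: Measure 3, 12–5.
Option III vs Measure 3: Measure 3 wins 9–8.
Measure 3 beats each of Plan B, Proposal Red, Plan D, Proposal Blue, Option III — Measure 3 is the Condorcet winner.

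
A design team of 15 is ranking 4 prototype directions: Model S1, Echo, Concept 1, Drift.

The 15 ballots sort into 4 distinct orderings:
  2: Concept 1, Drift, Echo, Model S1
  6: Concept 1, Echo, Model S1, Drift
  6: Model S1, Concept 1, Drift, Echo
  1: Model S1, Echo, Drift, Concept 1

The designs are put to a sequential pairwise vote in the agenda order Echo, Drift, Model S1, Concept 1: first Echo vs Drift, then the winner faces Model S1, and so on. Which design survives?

Round 1: Echo vs Drift — 7–8, Drift advances.
Round 2: Drift vs Model S1 — 2–13, Model S1 advances.
Round 3: Model S1 vs Concept 1 — 7–8, Concept 1 advances.
The agenda winner is Concept 1.

Concept 1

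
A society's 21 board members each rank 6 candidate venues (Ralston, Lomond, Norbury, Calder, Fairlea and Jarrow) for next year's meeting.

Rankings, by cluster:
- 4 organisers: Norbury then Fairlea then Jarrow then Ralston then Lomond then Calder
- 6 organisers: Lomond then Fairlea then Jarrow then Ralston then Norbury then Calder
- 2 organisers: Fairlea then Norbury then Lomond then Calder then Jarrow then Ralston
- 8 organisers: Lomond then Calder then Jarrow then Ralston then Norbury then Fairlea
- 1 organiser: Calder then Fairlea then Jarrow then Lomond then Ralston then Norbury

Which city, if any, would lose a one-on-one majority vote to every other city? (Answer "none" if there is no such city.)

Head-to-head results (21 organisers):
Ralston–Lomond: Lomond 17–4.
Ralston vs Norbury: Ralston, 15–6.
Ralston vs Calder: Ralston preferred on 4+6 = 10 ballots; Calder wins 11–10.
Ralston vs Fairlea: 8 for Ralston, 13 for Fairlea — Fairlea by 13–8.
Ralston vs Jarrow: 0 to 21, Jarrow.
Lomond vs Norbury: 6+8+1 = 15 for Lomond, 6 for Norbury — Lomond by 15–6.
Lomond vs Calder: Lomond is ranked higher on 4+6+2+8 = 20 ballots, Calder on 1. Lomond wins 20–1.
Lomond vs Fairlea: Lomond is ranked higher on 6+8 = 14 ballots, Fairlea on 7. Lomond wins 14–7.
Lomond vs Jarrow: Lomond preferred on 6+2+8 = 16 ballots; Lomond wins 16–5.
Norbury vs Calder: 12 to 9, Norbury.
Norbury vs Fairlea: Norbury is ranked higher on 4+8 = 12 ballots, Fairlea on 9. Norbury wins 12–9.
Norbury vs Jarrow: Jarrow, 15–6.
Calder–Fairlea: Fairlea 12–9.
Calder vs Jarrow: Calder is ranked higher on 2+8+1 = 11 ballots, Jarrow on 10. Calder wins 11–10.
Fairlea vs Jarrow: Fairlea preferred on 4+6+2+1 = 13 ballots; Fairlea wins 13–8.
No city is winless: Ralston beats Norbury; Lomond beats Ralston; Norbury beats Calder; Calder beats Ralston; Fairlea beats Ralston; Jarrow beats Ralston. There is no Condorcet loser.

none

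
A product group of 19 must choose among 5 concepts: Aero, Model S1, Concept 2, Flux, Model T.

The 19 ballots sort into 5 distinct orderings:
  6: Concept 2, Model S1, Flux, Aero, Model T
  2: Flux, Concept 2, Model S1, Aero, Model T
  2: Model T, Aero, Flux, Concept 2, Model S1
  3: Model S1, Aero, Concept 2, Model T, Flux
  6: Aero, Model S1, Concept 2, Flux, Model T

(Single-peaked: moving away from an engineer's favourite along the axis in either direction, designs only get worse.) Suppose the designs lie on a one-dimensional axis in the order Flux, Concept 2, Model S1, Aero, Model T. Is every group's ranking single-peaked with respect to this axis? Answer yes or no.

no

Axis positions: Flux=1, Concept 2=2, Model S1=3, Aero=4, Model T=5.
Group 1 (peak Concept 2 at position 2): ranking walks positions 2-3-1-4-5, expanding outward from the peak — single-peaked.
Group 2 (peak Flux at position 1): ranking walks positions 1-2-3-4-5, expanding outward from the peak — single-peaked.
Group 3: ranking walks positions 5-4-1-2-3; Flux is ranked above Model S1 even though Model S1 lies between Flux and the peak Model T on the axis — preferences dip and rise again. Not single-peaked.
Group 4 (peak Model S1 at position 3): ranking walks positions 3-4-2-5-1, expanding outward from the peak — single-peaked.
Group 5 (peak Aero at position 4): ranking walks positions 4-3-2-1-5, expanding outward from the peak — single-peaked.
Group 3 violates single-peakedness, so the profile is not single-peaked on this axis.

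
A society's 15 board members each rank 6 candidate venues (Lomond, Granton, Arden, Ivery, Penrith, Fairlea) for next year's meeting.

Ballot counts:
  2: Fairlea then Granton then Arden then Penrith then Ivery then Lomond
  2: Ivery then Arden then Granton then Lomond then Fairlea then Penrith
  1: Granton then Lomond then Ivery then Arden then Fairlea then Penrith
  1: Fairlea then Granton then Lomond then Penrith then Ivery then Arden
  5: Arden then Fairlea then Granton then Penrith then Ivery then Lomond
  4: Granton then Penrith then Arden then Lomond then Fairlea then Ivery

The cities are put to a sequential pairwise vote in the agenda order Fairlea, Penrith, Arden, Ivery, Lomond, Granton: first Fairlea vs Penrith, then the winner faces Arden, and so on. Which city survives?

Round 1: Fairlea vs Penrith — 11–4, Fairlea advances.
Round 2: Fairlea vs Arden — 3–12, Arden advances.
Round 3: Arden vs Ivery — 11–4, Arden advances.
Round 4: Arden vs Lomond — 13–2, Arden advances.
Round 5: Arden vs Granton — 7–8, Granton advances.
The agenda winner is Granton.

Granton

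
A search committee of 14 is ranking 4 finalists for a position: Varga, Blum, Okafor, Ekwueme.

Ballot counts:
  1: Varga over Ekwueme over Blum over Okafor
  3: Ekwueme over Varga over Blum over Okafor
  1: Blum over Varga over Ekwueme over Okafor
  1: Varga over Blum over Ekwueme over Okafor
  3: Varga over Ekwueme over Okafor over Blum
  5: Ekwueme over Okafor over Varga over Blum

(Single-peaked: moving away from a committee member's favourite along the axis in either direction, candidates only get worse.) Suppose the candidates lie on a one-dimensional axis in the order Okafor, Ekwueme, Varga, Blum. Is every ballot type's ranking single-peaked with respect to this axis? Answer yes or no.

yes

Axis positions: Okafor=1, Ekwueme=2, Varga=3, Blum=4.
Ballot type 1 (peak Varga at position 3): ranking walks positions 3-2-4-1, expanding outward from the peak — single-peaked.
Ballot type 2 (peak Ekwueme at position 2): ranking walks positions 2-3-4-1, expanding outward from the peak — single-peaked.
Ballot type 3 (peak Blum at position 4): ranking walks positions 4-3-2-1, expanding outward from the peak — single-peaked.
Ballot type 4 (peak Varga at position 3): ranking walks positions 3-4-2-1, expanding outward from the peak — single-peaked.
Ballot type 5 (peak Varga at position 3): ranking walks positions 3-2-1-4, expanding outward from the peak — single-peaked.
Ballot type 6 (peak Ekwueme at position 2): ranking walks positions 2-1-3-4, expanding outward from the peak — single-peaked.
Every ranking is single-peaked on this axis.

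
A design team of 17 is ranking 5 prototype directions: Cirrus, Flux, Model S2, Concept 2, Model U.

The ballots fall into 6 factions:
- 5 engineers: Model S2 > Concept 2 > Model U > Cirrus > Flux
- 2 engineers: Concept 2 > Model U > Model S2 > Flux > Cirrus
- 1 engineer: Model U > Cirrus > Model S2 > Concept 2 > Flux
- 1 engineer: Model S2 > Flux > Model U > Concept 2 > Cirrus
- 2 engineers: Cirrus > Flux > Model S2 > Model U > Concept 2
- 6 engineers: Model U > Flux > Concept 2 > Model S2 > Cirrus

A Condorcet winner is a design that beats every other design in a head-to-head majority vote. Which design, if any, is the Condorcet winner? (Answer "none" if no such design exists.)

Pairwise majorities:
Cirrus vs Flux: Flux, 9–8.
Cirrus–Model S2: Model S2 14–3.
Cirrus vs Concept 2: Concept 2, 14–3.
Cirrus vs Model U: Model U, 15–2.
Flux–Model S2: Model S2 9–8.
Flux–Concept 2: Flux 9–8.
Flux–Model U: Model U 14–3.
Model S2 vs Concept 2: Model S2 wins 9–8.
Model S2–Model U: Model U 9–8.
Concept 2–Model U: Model U 10–7.
Model U wins every pairwise contest, so Model U is the Condorcet winner.

Model U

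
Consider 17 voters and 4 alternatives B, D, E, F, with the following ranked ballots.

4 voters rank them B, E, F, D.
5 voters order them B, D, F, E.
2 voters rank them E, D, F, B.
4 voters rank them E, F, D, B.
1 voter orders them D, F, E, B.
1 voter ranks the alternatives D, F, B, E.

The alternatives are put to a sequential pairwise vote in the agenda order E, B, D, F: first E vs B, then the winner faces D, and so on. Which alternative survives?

B

Round 1: E vs B — 7–10, B advances.
Round 2: B vs D — 9–8, B advances.
Round 3: B vs F — 9–8, B advances.
B survives the agenda.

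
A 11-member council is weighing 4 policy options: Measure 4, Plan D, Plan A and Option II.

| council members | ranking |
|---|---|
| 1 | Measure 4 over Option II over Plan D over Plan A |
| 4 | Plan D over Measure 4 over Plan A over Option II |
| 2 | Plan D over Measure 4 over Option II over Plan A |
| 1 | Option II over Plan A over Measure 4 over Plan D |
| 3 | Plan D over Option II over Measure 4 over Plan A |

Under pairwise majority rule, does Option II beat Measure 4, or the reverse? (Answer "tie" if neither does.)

Measure 4

Ballots ranking Option II above Measure 4: 1 + 3 = 4.
Ballots ranking Measure 4 above Option II: 11 − 4 = 7.
Measure 4 wins the head-to-head 7–4.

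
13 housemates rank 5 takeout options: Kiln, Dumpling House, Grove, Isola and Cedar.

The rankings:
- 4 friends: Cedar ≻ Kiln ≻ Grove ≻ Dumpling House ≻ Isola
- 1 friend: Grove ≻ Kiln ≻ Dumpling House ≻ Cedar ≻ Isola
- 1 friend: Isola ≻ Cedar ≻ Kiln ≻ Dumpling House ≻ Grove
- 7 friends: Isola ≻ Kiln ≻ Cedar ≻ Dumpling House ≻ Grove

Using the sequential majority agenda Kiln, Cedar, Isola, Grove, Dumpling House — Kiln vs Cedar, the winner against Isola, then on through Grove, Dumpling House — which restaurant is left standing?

Isola

Round 1: Kiln vs Cedar — 8–5, Kiln advances.
Round 2: Kiln vs Isola — 5–8, Isola advances.
Round 3: Isola vs Grove — 8–5, Isola advances.
Round 4: Isola vs Dumpling House — 8–5, Isola advances.
Isola survives the agenda.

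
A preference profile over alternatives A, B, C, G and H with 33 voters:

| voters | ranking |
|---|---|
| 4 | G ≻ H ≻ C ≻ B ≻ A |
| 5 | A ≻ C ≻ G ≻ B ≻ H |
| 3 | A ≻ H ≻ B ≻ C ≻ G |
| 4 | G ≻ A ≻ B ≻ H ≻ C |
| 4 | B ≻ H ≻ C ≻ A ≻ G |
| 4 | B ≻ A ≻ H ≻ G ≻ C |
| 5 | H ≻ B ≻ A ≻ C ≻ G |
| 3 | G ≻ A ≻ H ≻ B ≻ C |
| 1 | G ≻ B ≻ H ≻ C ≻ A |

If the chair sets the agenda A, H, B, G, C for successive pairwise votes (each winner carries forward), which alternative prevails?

Round 1: A vs H — 19–14, A advances.
Round 2: A vs B — 15–18, B advances.
Round 3: B vs G — 16–17, G advances.
Round 4: G vs C — 16–17, C advances.
The agenda winner is C.

C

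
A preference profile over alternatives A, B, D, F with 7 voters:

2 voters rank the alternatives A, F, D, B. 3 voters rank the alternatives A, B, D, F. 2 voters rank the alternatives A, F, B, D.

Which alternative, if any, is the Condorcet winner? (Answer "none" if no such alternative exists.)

Check each pair by majority over 7 ballots:
A vs B: 7 to 0, A.
A vs D: A is ranked higher on 2+3+2 = 7 ballots, D on 0. A wins 7–0.
A vs F: A preferred on 2+3+2 = 7 ballots; A wins 7–0.
B vs D: B is ranked higher on 3+2 = 5 ballots, D on 2. B wins 5–2.
B vs F: B preferred on 3 ballots; F wins 4–3.
D vs F: 3 for D, 4 for F — F by 4–3.
A wins every pairwise contest, so A is the Condorcet winner.

A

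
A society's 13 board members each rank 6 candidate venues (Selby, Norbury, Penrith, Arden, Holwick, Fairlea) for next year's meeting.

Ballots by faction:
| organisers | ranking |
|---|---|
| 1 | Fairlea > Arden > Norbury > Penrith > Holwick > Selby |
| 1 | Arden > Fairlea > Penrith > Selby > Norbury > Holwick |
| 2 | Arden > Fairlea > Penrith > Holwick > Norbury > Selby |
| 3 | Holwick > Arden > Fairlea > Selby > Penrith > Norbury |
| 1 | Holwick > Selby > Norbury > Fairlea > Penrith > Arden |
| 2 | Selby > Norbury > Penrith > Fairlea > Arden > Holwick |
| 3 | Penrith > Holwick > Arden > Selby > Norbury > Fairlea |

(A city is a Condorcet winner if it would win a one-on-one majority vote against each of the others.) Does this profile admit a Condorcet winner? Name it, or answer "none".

none

Pairwise majorities:
Selby vs Norbury: Selby is ranked higher on 1+3+1+2+3 = 10 ballots, Norbury on 3. Selby wins 10–3.
Selby vs Penrith: Penrith, 7–6.
Selby vs Arden: Selby preferred on 1+2 = 3 ballots; Arden wins 10–3.
Selby vs Holwick: 3 to 10, Holwick.
Selby–Fairlea: Fairlea 7–6.
Norbury vs Penrith: Penrith wins 9–4.
Norbury vs Arden: Arden, 10–3.
Norbury–Holwick: Holwick 9–4.
Norbury vs Fairlea: Fairlea, 7–6.
Penrith vs Arden: 6 to 7, Arden.
Penrith vs Holwick: 9 to 4, Penrith.
Penrith vs Fairlea: 2+3 = 5 for Penrith, 8 for Fairlea — Fairlea by 8–5.
Arden–Holwick: Holwick 7–6.
Arden vs Fairlea: 9 to 4, Arden.
Holwick vs Fairlea: Holwick is ranked higher on 3+1+3 = 7 ballots, Fairlea on 6. Holwick wins 7–6.
Each city drops at least one matchup (Selby loses to Penrith; Norbury loses to Selby; Penrith loses to Arden; Arden loses to Holwick; Holwick loses to Penrith; Fairlea loses to Arden); the cycle Penrith > Holwick > Arden > Penrith rules out a Condorcet winner.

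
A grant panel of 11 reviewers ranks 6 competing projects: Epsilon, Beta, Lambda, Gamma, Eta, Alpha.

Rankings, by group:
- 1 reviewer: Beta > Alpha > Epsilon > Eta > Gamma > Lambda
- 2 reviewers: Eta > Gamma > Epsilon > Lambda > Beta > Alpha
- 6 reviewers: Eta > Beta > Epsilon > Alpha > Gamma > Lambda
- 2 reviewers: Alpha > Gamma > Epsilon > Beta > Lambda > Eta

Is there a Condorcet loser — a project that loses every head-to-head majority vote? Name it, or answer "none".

Lambda

Head-to-head results (11 reviewers):
Epsilon vs Beta: Beta, 7–4.
Epsilon vs Lambda: Epsilon wins 11–0.
Epsilon vs Gamma: Epsilon, 7–4.
Epsilon vs Eta: 1+2 = 3 for Epsilon, 8 for Eta — Eta by 8–3.
Epsilon vs Alpha: 2+6 = 8 for Epsilon, 3 for Alpha — Epsilon by 8–3.
Beta vs Lambda: Beta, 9–2.
Beta vs Gamma: Beta preferred on 1+6 = 7 ballots; Beta wins 7–4.
Beta vs Eta: 1+2 = 3 for Beta, 8 for Eta — Eta by 8–3.
Beta vs Alpha: 1+2+6 = 9 for Beta, 2 for Alpha — Beta by 9–2.
Lambda vs Gamma: 0 to 11, Gamma.
Lambda vs Eta: 2 to 9, Eta.
Lambda vs Alpha: 2 for Lambda, 9 for Alpha — Alpha by 9–2.
Gamma vs Eta: Gamma is ranked higher on 2 ballots, Eta on 9. Eta wins 9–2.
Gamma–Alpha: Alpha 9–2.
Eta vs Alpha: Eta is ranked higher on 2+6 = 8 ballots, Alpha on 3. Eta wins 8–3.
Only Lambda has no wins; Lambda is the Condorcet loser.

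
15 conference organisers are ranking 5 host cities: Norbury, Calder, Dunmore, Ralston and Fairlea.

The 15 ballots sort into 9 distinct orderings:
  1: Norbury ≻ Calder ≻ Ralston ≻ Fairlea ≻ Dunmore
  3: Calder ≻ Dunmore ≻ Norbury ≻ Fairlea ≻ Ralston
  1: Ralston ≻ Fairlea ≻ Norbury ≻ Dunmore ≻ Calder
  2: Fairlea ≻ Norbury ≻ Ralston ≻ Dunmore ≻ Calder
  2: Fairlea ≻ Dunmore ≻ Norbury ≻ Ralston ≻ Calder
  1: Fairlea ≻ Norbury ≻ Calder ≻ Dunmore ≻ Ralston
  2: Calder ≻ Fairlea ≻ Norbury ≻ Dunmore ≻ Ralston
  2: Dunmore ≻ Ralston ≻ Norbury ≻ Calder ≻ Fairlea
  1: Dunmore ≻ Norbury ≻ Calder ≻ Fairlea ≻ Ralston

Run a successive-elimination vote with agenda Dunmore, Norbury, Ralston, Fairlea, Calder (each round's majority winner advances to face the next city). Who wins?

Round 1: Dunmore vs Norbury — 8–7, Dunmore advances.
Round 2: Dunmore vs Ralston — 11–4, Dunmore advances.
Round 3: Dunmore vs Fairlea — 6–9, Fairlea advances.
Round 4: Fairlea vs Calder — 6–9, Calder advances.
Calder survives the agenda.

Calder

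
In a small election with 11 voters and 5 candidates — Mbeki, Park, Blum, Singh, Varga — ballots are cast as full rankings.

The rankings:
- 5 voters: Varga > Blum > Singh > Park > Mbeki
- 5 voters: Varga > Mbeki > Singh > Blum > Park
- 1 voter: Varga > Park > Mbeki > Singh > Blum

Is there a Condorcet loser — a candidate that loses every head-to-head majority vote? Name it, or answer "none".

none

Head-to-head results (11 voters):
Mbeki vs Park: Park, 6–5.
Mbeki vs Blum: Mbeki wins 6–5.
Mbeki vs Singh: Mbeki preferred on 5+1 = 6 ballots; Mbeki wins 6–5.
Mbeki vs Varga: Mbeki is ranked higher on 0 ballots, Varga on 11. Varga wins 11–0.
Park vs Blum: Blum wins 10–1.
Park vs Singh: Park is ranked higher on 1 ballot, Singh on 10. Singh wins 10–1.
Park–Varga: Varga 11–0.
Blum–Singh: Singh 6–5.
Blum vs Varga: Blum is ranked higher on 0 ballots, Varga on 11. Varga wins 11–0.
Singh vs Varga: 0 for Singh, 11 for Varga — Varga by 11–0.
Each candidate has at least one pairwise win (Mbeki beats Blum; Park beats Mbeki; Blum beats Park; Singh beats Park; Varga beats Mbeki) — no Condorcet loser.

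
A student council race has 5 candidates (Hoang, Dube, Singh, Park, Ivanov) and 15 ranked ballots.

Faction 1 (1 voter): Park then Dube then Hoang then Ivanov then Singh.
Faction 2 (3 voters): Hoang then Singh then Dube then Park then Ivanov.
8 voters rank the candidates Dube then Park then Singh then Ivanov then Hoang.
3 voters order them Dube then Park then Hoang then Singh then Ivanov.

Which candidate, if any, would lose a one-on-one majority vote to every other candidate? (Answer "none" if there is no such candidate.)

Pairwise majorities:
Hoang vs Dube: Hoang preferred on 3 ballots; Dube wins 12–3.
Hoang vs Singh: Hoang is ranked higher on 1+3+3 = 7 ballots, Singh on 8. Singh wins 8–7.
Hoang vs Park: Park wins 12–3.
Hoang vs Ivanov: Ivanov wins 8–7.
Dube vs Singh: 1+8+3 = 12 for Dube, 3 for Singh — Dube by 12–3.
Dube vs Park: Dube is ranked higher on 3+8+3 = 14 ballots, Park on 1. Dube wins 14–1.
Dube–Ivanov: Dube 15–0.
Singh vs Park: Singh is ranked higher on 3 ballots, Park on 12. Park wins 12–3.
Singh vs Ivanov: Singh, 14–1.
Park vs Ivanov: Park preferred on 1+3+8+3 = 15 ballots; Park wins 15–0.
Hoang loses to every other candidate — it is the Condorcet loser.

Hoang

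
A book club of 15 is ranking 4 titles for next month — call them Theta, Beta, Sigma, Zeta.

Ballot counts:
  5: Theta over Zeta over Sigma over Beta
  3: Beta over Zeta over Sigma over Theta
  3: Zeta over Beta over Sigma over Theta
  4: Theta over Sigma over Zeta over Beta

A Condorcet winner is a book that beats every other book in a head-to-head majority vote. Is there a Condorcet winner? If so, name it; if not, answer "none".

Pairwise majorities:
Theta vs Beta: Theta wins 9–6.
Theta–Sigma: Theta 9–6.
Theta vs Zeta: 9 to 6, Theta.
Beta vs Sigma: 3+3 = 6 for Beta, 9 for Sigma — Sigma by 9–6.
Beta vs Zeta: 3 to 12, Zeta.
Sigma vs Zeta: 4 to 11, Zeta.
Theta defeats every rival head-to-head and is the Condorcet winner.

Theta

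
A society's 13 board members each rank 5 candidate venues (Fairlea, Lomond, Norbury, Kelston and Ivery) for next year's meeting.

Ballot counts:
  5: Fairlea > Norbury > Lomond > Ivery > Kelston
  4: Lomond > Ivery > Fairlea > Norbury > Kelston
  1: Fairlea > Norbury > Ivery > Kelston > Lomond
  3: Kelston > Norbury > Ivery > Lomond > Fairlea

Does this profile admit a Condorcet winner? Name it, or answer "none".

none

Check each pair by majority over 13 ballots:
Fairlea vs Lomond: 6 to 7, Lomond.
Fairlea vs Norbury: Fairlea preferred on 5+4+1 = 10 ballots; Fairlea wins 10–3.
Fairlea vs Kelston: 10 to 3, Fairlea.
Fairlea vs Ivery: 6 to 7, Ivery.
Lomond vs Norbury: Lomond is ranked higher on 4 ballots, Norbury on 9. Norbury wins 9–4.
Lomond vs Kelston: Lomond is ranked higher on 5+4 = 9 ballots, Kelston on 4. Lomond wins 9–4.
Lomond vs Ivery: 9 to 4, Lomond.
Norbury vs Kelston: Norbury preferred on 5+4+1 = 10 ballots; Norbury wins 10–3.
Norbury vs Ivery: Norbury preferred on 5+1+3 = 9 ballots; Norbury wins 9–4.
Kelston vs Ivery: Kelston preferred on 3 ballots; Ivery wins 10–3.
Every city loses at least once (Fairlea loses to Lomond; Lomond loses to Norbury; Norbury loses to Fairlea; Kelston loses to Fairlea; Ivery loses to Lomond). The majority relation contains the cycle Fairlea > Norbury > Lomond > Fairlea, so there is no Condorcet winner.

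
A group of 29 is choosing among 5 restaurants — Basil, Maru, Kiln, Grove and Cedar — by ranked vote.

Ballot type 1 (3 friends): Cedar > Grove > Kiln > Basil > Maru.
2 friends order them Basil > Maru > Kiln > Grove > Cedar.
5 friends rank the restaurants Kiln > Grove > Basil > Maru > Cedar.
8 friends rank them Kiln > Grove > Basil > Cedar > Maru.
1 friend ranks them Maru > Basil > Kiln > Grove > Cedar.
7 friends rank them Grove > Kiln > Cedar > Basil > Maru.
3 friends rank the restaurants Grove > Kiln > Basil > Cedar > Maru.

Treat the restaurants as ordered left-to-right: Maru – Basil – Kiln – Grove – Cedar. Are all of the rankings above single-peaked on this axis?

Axis positions: Maru=1, Basil=2, Kiln=3, Grove=4, Cedar=5.
Ballot type 1 (peak Cedar at position 5): ranking walks positions 5-4-3-2-1, expanding outward from the peak — single-peaked.
Ballot type 2 (peak Basil at position 2): ranking walks positions 2-1-3-4-5, expanding outward from the peak — single-peaked.
Ballot type 3 (peak Kiln at position 3): ranking walks positions 3-4-2-1-5, expanding outward from the peak — single-peaked.
Ballot type 4 (peak Kiln at position 3): ranking walks positions 3-4-2-5-1, expanding outward from the peak — single-peaked.
Ballot type 5 (peak Maru at position 1): ranking walks positions 1-2-3-4-5, expanding outward from the peak — single-peaked.
Ballot type 6 (peak Grove at position 4): ranking walks positions 4-3-5-2-1, expanding outward from the peak — single-peaked.
Ballot type 7 (peak Grove at position 4): ranking walks positions 4-3-2-5-1, expanding outward from the peak — single-peaked.
Every ranking is single-peaked on this axis.

yes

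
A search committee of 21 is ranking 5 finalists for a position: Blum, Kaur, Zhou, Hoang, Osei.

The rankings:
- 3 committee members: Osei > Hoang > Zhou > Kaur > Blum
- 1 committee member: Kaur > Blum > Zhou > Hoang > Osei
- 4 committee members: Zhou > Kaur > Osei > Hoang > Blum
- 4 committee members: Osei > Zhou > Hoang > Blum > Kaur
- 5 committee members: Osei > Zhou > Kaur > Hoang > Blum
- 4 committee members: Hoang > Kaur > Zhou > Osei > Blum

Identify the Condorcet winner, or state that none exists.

Osei

Pairwise majorities:
Blum vs Kaur: Kaur, 17–4.
Blum–Zhou: Zhou 20–1.
Blum–Hoang: Hoang 20–1.
Blum–Osei: Osei 20–1.
Kaur vs Zhou: Zhou, 16–5.
Kaur–Hoang: Hoang 11–10.
Kaur–Osei: Osei 12–9.
Zhou vs Hoang: Zhou, 14–7.
Zhou vs Osei: Osei, 12–9.
Hoang vs Osei: Osei wins 16–5.
Osei defeats every rival head-to-head and is the Condorcet winner.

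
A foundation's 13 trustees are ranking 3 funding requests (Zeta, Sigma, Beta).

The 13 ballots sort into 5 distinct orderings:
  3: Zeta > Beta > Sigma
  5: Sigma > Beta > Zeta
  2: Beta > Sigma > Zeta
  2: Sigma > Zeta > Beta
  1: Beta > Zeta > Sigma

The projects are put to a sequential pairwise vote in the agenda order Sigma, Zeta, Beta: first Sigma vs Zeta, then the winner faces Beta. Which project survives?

Sigma

Round 1: Sigma vs Zeta — 9–4, Sigma advances.
Round 2: Sigma vs Beta — 7–6, Sigma advances.
The agenda winner is Sigma.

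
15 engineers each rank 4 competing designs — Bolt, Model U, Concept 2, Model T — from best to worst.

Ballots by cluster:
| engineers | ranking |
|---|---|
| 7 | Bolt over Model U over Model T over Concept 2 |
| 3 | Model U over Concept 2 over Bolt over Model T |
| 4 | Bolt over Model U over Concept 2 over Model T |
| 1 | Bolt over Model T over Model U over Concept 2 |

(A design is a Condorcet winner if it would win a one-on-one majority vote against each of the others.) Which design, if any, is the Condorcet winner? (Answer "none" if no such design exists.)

Check each pair by majority over 15 ballots:
Bolt vs Model U: 12 to 3, Bolt.
Bolt vs Concept 2: 7+4+1 = 12 for Bolt, 3 for Concept 2 — Bolt by 12–3.
Bolt vs Model T: Bolt is ranked higher on 7+3+4+1 = 15 ballots, Model T on 0. Bolt wins 15–0.
Model U vs Concept 2: Model U is ranked higher on 7+3+4+1 = 15 ballots, Concept 2 on 0. Model U wins 15–0.
Model U vs Model T: 14 to 1, Model U.
Concept 2 vs Model T: Concept 2 is ranked higher on 3+4 = 7 ballots, Model T on 8. Model T wins 8–7.
Bolt defeats every rival head-to-head and is the Condorcet winner.

Bolt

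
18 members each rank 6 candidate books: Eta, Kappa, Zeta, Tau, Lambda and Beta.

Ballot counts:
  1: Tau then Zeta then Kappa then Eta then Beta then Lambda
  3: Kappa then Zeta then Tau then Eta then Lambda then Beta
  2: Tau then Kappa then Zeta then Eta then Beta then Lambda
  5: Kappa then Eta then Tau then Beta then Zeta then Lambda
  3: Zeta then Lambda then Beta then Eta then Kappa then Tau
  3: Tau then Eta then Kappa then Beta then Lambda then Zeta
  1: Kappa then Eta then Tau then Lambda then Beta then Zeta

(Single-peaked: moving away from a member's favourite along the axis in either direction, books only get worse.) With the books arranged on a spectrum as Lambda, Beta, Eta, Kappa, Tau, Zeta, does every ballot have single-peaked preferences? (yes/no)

Axis positions: Lambda=1, Beta=2, Eta=3, Kappa=4, Tau=5, Zeta=6.
Ballot type 1 (peak Tau at position 5): ranking walks positions 5-6-4-3-2-1, expanding outward from the peak — single-peaked.
Ballot type 2: ranking walks positions 4-6-5-3-1-2; Zeta is ranked above Tau even though Tau lies between Zeta and the peak Kappa on the axis — preferences dip and rise again. Not single-peaked.
Ballot type 3 (peak Tau at position 5): ranking walks positions 5-4-6-3-2-1, expanding outward from the peak — single-peaked.
Ballot type 4 (peak Kappa at position 4): ranking walks positions 4-3-5-2-6-1, expanding outward from the peak — single-peaked.
Ballot type 5: ranking walks positions 6-1-2-3-4-5; Lambda is ranked above Tau even though Tau lies between Lambda and the peak Zeta on the axis — preferences dip and rise again. Not single-peaked.
Ballot type 6: ranking walks positions 5-3-4-2-1-6; Eta is ranked above Kappa even though Kappa lies between Eta and the peak Tau on the axis — preferences dip and rise again. Not single-peaked.
Ballot type 7: ranking walks positions 4-3-5-1-2-6; Lambda is ranked above Beta even though Beta lies between Lambda and the peak Kappa on the axis — preferences dip and rise again. Not single-peaked.
Ballot type 2 violates single-peakedness, so the profile is not single-peaked on this axis.

no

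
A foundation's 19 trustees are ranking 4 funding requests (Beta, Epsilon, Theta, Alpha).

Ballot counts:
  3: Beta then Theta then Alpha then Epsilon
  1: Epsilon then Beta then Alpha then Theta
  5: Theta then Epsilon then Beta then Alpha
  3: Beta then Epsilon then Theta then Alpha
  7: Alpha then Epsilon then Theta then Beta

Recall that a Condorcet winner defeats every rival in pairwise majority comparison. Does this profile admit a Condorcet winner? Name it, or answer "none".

none

Check each pair by majority over 19 ballots:
Beta vs Epsilon: 6 to 13, Epsilon.
Beta vs Theta: Beta is ranked higher on 3+1+3 = 7 ballots, Theta on 12. Theta wins 12–7.
Beta vs Alpha: Beta preferred on 3+1+5+3 = 12 ballots; Beta wins 12–7.
Epsilon vs Theta: Epsilon preferred on 1+3+7 = 11 ballots; Epsilon wins 11–8.
Epsilon vs Alpha: 1+5+3 = 9 for Epsilon, 10 for Alpha — Alpha by 10–9.
Theta vs Alpha: 11 to 8, Theta.
Every project loses at least once (Beta loses to Epsilon; Epsilon loses to Alpha; Theta loses to Epsilon; Alpha loses to Beta). The majority relation contains the cycle Beta > Alpha > Epsilon > Beta, so there is no Condorcet winner.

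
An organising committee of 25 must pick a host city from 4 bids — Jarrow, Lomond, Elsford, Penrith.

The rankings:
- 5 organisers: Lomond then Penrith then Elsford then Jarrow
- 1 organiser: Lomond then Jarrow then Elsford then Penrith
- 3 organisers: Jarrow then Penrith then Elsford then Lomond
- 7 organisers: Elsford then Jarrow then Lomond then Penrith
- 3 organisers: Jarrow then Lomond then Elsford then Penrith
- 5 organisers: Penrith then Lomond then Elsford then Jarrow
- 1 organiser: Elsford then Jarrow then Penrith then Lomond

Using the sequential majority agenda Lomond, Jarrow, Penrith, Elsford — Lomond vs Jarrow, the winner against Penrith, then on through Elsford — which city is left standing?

Round 1: Lomond vs Jarrow — 11–14, Jarrow advances.
Round 2: Jarrow vs Penrith — 15–10, Jarrow advances.
Round 3: Jarrow vs Elsford — 7–18, Elsford advances.
The agenda winner is Elsford.

Elsford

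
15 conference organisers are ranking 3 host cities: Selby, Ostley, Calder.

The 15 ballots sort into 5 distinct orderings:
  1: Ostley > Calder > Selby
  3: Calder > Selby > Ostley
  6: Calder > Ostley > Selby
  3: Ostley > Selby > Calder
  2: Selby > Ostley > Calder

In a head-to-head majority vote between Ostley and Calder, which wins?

Ballots ranking Ostley above Calder: 1 + 3 + 2 = 6.
Ballots ranking Calder above Ostley: 15 − 6 = 9.
Calder wins the head-to-head 9–6.

Calder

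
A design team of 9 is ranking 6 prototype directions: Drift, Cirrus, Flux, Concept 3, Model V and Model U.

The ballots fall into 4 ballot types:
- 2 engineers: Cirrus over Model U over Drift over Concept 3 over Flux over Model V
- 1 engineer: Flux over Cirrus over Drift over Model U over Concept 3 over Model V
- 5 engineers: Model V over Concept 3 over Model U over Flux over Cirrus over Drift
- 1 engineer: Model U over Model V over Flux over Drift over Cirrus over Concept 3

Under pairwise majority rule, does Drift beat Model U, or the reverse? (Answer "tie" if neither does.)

Ballots ranking Drift above Model U: 1.
Ballots ranking Model U above Drift: 9 − 1 = 8.
Model U wins the head-to-head 8–1.

Model U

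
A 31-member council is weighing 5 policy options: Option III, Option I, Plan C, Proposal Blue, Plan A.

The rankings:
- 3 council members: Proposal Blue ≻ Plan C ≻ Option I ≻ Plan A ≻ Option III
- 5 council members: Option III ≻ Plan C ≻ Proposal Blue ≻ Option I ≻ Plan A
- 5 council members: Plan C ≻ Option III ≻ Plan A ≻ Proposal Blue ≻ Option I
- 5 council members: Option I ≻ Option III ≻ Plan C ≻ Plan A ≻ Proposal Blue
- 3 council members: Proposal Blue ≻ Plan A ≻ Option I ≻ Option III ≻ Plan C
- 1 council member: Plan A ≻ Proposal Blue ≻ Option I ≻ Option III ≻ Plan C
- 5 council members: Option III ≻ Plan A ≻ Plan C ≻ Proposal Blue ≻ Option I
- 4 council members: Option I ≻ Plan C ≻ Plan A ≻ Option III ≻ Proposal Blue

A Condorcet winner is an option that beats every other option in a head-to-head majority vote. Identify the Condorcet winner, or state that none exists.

Head-to-head results (31 council members):
Option III–Option I: Option I 16–15.
Option III vs Plan C: Option III wins 19–12.
Option III–Proposal Blue: Option III 24–7.
Option III vs Plan A: Option III, 20–11.
Option I vs Plan C: Plan C wins 18–13.
Option I–Proposal Blue: Proposal Blue 22–9.
Option I vs Plan A: Option I wins 17–14.
Plan C–Proposal Blue: Plan C 24–7.
Plan C vs Plan A: Plan C, 22–9.
Proposal Blue vs Plan A: Plan A, 20–11.
Every option loses at least once (Option III loses to Option I; Option I loses to Plan C; Plan C loses to Option III; Proposal Blue loses to Option III; Plan A loses to Option III). The majority relation contains the cycle Option III beats Plan C beats Option I beats Option III, so there is no Condorcet winner.

none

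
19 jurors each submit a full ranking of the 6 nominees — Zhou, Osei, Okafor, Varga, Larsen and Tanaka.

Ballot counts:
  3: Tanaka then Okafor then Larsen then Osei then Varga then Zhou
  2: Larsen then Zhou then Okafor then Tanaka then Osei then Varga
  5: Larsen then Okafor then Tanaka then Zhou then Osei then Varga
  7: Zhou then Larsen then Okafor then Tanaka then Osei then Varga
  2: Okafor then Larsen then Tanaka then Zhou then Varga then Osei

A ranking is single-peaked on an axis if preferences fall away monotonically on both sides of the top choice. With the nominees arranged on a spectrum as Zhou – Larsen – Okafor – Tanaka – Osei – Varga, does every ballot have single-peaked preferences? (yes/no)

no

Axis positions: Zhou=1, Larsen=2, Okafor=3, Tanaka=4, Osei=5, Varga=6.
Group 1 (peak Tanaka at position 4): ranking walks positions 4-3-2-5-6-1, expanding outward from the peak — single-peaked.
Group 2 (peak Larsen at position 2): ranking walks positions 2-1-3-4-5-6, expanding outward from the peak — single-peaked.
Group 3 (peak Larsen at position 2): ranking walks positions 2-3-4-1-5-6, expanding outward from the peak — single-peaked.
Group 4 (peak Zhou at position 1): ranking walks positions 1-2-3-4-5-6, expanding outward from the peak — single-peaked.
Group 5: ranking walks positions 3-2-4-1-6-5; Varga is ranked above Osei even though Osei lies between Varga and the peak Okafor on the axis — preferences dip and rise again. Not single-peaked.
Group 5 violates single-peakedness, so the profile is not single-peaked on this axis.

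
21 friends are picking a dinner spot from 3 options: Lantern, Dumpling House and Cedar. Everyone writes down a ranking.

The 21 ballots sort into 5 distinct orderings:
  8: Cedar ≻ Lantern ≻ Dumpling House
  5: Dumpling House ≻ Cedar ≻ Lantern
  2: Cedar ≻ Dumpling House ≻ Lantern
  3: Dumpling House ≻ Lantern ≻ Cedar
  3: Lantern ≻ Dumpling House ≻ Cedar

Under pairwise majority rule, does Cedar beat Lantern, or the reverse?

Cedar

Ballots ranking Cedar above Lantern: 8 + 5 + 2 = 15.
Ballots ranking Lantern above Cedar: 21 − 15 = 6.
Cedar wins the head-to-head 15–6.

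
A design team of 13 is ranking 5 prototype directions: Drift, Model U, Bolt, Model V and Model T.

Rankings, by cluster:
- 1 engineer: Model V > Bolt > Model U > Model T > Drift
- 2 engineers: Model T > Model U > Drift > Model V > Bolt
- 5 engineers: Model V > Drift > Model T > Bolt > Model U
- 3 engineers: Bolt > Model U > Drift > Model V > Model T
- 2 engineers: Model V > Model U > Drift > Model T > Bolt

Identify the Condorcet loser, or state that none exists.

Pairwise majorities:
Drift vs Model U: Model U, 8–5.
Drift vs Bolt: Drift preferred on 2+5+2 = 9 ballots; Drift wins 9–4.
Drift vs Model V: 5 to 8, Model V.
Drift vs Model T: 5+3+2 = 10 for Drift, 3 for Model T — Drift by 10–3.
Model U vs Bolt: Model U is ranked higher on 2+2 = 4 ballots, Bolt on 9. Bolt wins 9–4.
Model U–Model V: Model V 8–5.
Model U–Model T: Model T 7–6.
Bolt vs Model V: 3 for Bolt, 10 for Model V — Model V by 10–3.
Bolt vs Model T: Bolt is ranked higher on 1+3 = 4 ballots, Model T on 9. Model T wins 9–4.
Model V vs Model T: Model V, 11–2.
No design is winless: Drift beats Bolt; Model U beats Drift; Bolt beats Model U; Model V beats Drift; Model T beats Model U. There is no Condorcet loser.

none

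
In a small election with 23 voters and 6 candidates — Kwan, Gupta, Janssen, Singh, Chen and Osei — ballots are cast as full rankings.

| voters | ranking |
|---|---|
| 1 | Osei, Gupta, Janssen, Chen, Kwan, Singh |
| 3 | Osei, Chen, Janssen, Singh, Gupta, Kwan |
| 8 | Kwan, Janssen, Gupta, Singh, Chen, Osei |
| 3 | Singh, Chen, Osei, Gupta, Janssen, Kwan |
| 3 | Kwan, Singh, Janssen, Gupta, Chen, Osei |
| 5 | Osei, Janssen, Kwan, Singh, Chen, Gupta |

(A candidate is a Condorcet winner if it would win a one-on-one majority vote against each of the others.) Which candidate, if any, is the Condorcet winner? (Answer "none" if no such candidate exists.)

none

Head-to-head results (23 voters):
Kwan vs Gupta: Kwan, 16–7.
Kwan vs Janssen: 11 to 12, Janssen.
Kwan vs Singh: 1+8+3+5 = 17 for Kwan, 6 for Singh — Kwan by 17–6.
Kwan vs Chen: Kwan is ranked higher on 8+3+5 = 16 ballots, Chen on 7. Kwan wins 16–7.
Kwan–Osei: Osei 12–11.
Gupta–Janssen: Janssen 19–4.
Gupta vs Singh: Singh, 14–9.
Gupta vs Chen: Gupta preferred on 1+8+3 = 12 ballots; Gupta wins 12–11.
Gupta vs Osei: Gupta preferred on 8+3 = 11 ballots; Osei wins 12–11.
Janssen vs Singh: Janssen, 17–6.
Janssen vs Chen: Janssen is ranked higher on 1+8+3+5 = 17 ballots, Chen on 6. Janssen wins 17–6.
Janssen vs Osei: Osei wins 12–11.
Singh–Chen: Singh 19–4.
Singh vs Osei: Singh wins 14–9.
Chen–Osei: Chen 14–9.
Every candidate loses at least once (Kwan loses to Janssen; Gupta loses to Kwan; Janssen loses to Osei; Singh loses to Kwan; Chen loses to Kwan; Osei loses to Singh). The majority relation contains the cycle Kwan beats Singh beats Osei beats Kwan, so there is no Condorcet winner.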